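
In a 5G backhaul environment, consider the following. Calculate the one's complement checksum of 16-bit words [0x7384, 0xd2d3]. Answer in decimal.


Given words: [0x7384, 0xd2d3]
Step 1: Sum all words
Raw sum = 29572 + 53971 = 83543
Step 2: Fold carry: (18007 + 1) = 18008
One's complement = ~18008 & 0xFFFF = 47527

47527


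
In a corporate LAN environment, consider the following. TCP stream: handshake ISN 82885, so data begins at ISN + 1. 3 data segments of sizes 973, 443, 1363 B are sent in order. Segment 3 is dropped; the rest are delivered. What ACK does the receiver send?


SYN uses sequence number 82885; first data byte = ISN + 1 = 82886.
Segment 1: SEQ = 82886, len = 973 B, covers [82886, 83858]
Segment 2: SEQ = 83859, len = 443 B, covers [83859, 84301]
Segment 3: SEQ = 84302, len = 1363 B, covers [84302, 85664] [LOST]
In-order data received: bytes [82886, 84301] (segments 1..2).
Segment 3 missing -> gap begins at byte 84302.
Cumulative ACK = next expected in-order byte = 82886 + 973 + 443 = 84302

84302


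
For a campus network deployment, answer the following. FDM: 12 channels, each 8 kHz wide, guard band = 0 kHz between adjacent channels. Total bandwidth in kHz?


Given: 12 channels, 8 kHz each, guard = 0 kHz
Channel bandwidth = 12 * 8 = 96 kHz
Guard bands = 11 gaps * 0 kHz = 0 kHz
Total = 96 + 0 = 96 kHz

96


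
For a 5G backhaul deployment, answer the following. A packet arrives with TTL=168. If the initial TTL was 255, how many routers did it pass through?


Given: initial TTL = 255, received TTL = 168
Hops = initial TTL - received TTL
Hops = 255 - 168 = 87

87


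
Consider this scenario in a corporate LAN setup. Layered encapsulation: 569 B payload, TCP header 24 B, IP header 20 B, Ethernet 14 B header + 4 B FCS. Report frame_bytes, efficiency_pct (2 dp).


TCP segment = 569 + 24 = 593 B
IP packet = 593 + 20 = 613 B
Ethernet frame = 613 + 14 + 4 = 631 B
Efficiency = app / frame = 569 / 631 = 0.901743 = 90.1743% -> 90.17% (2 dp)

631, 90.17


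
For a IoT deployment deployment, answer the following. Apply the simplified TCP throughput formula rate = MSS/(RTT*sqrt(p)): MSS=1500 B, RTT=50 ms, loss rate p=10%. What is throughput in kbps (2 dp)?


Given: MSS = 1500 bytes, RTT = 50 ms, loss = 10%
RTT in seconds = 50 / 1000 = 0.05
Loss rate = 10% = 0.1
sqrt(loss) = sqrt(0.1) = 0.316227766017
Throughput (bytes/s) = 1500 / (0.05 * 0.316227766017) = 94868.3298
Throughput (kbps) = 94868.3298 * 8 / 1000 = 758.946638 -> 758.95 kbps (2 dp)

758.95


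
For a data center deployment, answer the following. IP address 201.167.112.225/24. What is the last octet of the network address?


Given: IP = 201.167.112.225, prefix = /24
Subnet mask = 255.255.255.0
Last octet of IP: 225
Last octet of mask: 0
Network last octet = 225 AND 0 = 0

0


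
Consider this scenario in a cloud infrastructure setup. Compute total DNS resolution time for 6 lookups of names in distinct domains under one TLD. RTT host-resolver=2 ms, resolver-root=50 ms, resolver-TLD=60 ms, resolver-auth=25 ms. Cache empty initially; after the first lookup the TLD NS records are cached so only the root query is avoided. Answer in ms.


Lookup 1 (cold cache): local + root + TLD + auth = 2 + 50 + 60 + 25 = 137 ms
Lookups 2..6 (TLD NS cached -> skip root; new domain -> still ask TLD and auth): local + TLD + auth = 2 + 60 + 25 = 87 ms each
Remaining 5 lookups: 5 * 87 = 435 ms
Total = 137 + 435 = 572 ms

572


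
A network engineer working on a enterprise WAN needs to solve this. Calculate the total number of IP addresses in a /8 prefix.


Given: CIDR prefix /8
Host bits = 32 - 8 = 24
Total addresses = 2^24 = 16777216

16777216


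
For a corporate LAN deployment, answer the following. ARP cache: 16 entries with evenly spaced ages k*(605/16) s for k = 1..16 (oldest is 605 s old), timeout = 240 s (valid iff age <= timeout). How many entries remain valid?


Ages are k * 605/16 s for k = 1..16 (spacing = 37.8125 s).
Entry k is valid iff k * 605/16 <= 240 iff k <= 16 * 240 / 605 = 6.3471
n_valid = floor(6.3471) = 6
(n_stale = 16 - 6 = 10)

6


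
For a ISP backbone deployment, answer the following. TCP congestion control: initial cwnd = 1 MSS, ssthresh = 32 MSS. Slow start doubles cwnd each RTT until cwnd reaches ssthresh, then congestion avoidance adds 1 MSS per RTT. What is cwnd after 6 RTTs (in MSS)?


RTT 0: cwnd = 1 MSS (initial)
RTT 1: cwnd = 2 MSS (slow start, doubled)
RTT 2: cwnd = 4 MSS (slow start, doubled)
RTT 3: cwnd = 8 MSS (slow start, doubled)
RTT 4: cwnd = 16 MSS (slow start, doubled)
RTT 5: cwnd = 32 MSS (slow start, doubled)
RTT 6: cwnd = 33 MSS (congestion avoidance, +1)

33


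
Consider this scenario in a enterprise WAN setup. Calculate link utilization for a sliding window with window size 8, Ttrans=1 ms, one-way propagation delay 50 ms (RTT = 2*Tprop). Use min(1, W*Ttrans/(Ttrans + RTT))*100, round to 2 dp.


Given: W = 8, Ttrans = 1 ms, RTT = 100 ms (= 2 * Tprop, Tprop = 50 ms)
Cycle time = Ttrans + RTT = 1 + 100 = 101 ms (first packet sent until its ACK returns)
W * Ttrans = 8 * 1 = 8 ms of sending per cycle
W * Ttrans / (Ttrans + RTT) = 8 / 101 = 0.079208
U = min(1, 0.079208) = 0.079208
U% = 7.92%

7.92


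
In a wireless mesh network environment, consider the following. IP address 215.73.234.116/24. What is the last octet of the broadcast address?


Given: IP = 215.73.234.116, prefix = /24
Host bits = 32 - 24 = 8
Network last octet = 116 AND mask = 0
Host part size = 2^8 - 1 = 255
Broadcast last octet = 0 OR 255 = 255

255


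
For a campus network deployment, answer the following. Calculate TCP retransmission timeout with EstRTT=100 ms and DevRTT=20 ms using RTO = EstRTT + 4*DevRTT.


Given: EstRTT = 100 ms, DevRTT = 20 ms
Timeout = EstRTT + 4 * DevRTT
4 * DevRTT = 4 * 20 = 80
Timeout = 100 + 80 = 180 ms

180


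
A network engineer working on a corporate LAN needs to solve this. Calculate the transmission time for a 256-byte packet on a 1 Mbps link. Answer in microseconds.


Given: packet = 256 bytes, bandwidth = 1 Mbps
Packet in bits = 256 * 8 = 2048 bits
Bandwidth = 1 * 10^6 = 1000000 bps
Time = 2048 / 1000000 seconds
Time in us = 2048 * 10^6 / 1000000 = 2048

2048


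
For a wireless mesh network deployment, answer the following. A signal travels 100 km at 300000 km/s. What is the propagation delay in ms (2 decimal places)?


Given: distance = 100 km, speed = 300000 km/s
Delay = distance / speed = 100 / 300000 seconds
Delay in ms = 100 * 1000 / 300000
Delay = 0.3333 ms
Rounded to 2 dp = 0.33 ms

0.33


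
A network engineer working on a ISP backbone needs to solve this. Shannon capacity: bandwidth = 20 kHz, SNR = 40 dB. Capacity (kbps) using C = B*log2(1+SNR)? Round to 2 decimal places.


Given: B = 20 kHz, SNR = 40 dB
SNR linear = 10^(40/10) = 10000
1 + SNR = 10001
log2(10001) = 13.2878566418
C = 20 * 1000 * 13.2878566418 = 265757.1328 bps
C = 265.757133 kbps -> 265.76 kbps (2 dp)

265.76


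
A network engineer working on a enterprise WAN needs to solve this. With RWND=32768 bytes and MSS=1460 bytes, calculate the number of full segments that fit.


Given: RWND = 32768 bytes, MSS = 1460 bytes
Full segments = floor(RWND / MSS)
Full segments = floor(32768 / 1460)
Full segments = floor(22.4438) = 22

22


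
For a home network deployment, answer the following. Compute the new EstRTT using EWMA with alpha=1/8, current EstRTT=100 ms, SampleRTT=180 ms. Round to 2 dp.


Given: EstRTT = 100 ms, SampleRTT = 180 ms, alpha = 1/8
New EstRTT = (1 - alpha) * EstRTT + alpha * SampleRTT
(7/8) * 100 = 87.5
(1/8) * 180 = 22.5
New EstRTT = 87.5 + 22.5 = 110 ms -> 110.00 ms (2 dp)

110.00


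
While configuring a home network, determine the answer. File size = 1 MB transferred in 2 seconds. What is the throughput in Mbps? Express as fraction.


Given: file = 1 MB, time = 2 s
File in Mb = 1 * 8 = 8 Mb
Throughput = 8 / 2 Mbps
Throughput = 4 Mbps

4


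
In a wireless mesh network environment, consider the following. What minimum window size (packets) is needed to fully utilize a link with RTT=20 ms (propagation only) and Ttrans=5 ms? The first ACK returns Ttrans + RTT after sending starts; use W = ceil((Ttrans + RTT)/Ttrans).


Given: Ttrans = 5 ms, RTT = 20 ms (= 2 * Tprop, Tprop = 10 ms)
Time until first ACK returns = Ttrans + RTT = 5 + 20 = 25 ms
Need W * Ttrans >= Ttrans + RTT  ->  W >= (Ttrans + RTT) / Ttrans
(Ttrans + RTT) / Ttrans = 25 / 5 = 5
W_min = ceil(5) = 5

5


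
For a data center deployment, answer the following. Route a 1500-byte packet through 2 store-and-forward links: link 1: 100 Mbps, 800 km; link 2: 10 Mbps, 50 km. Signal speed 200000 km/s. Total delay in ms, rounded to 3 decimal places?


Packet = 1500 bytes = 12000 bits. Store-and-forward: sum (t_trans + t_prop) per link.
Link 1: t_trans = 12000/(100*10^6) s = 0.1200 ms; t_prop = 800/200000 s = 4.0000 ms; subtotal = 4.1200 ms
Link 2: t_trans = 12000/(10*10^6) s = 1.2000 ms; t_prop = 50/200000 s = 0.2500 ms; subtotal = 1.4500 ms
End-to-end = 4.1200 + 1.4500 = 5.5700 ms -> 5.570 ms (3 dp)

5.570


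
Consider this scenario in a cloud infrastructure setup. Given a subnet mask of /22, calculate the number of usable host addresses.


Given: subnet mask /22
Host bits = 32 - 22 = 10
Total addresses = 2^10 = 1024
Usable hosts = 1024 - 2 (network + broadcast) = 1022

1022


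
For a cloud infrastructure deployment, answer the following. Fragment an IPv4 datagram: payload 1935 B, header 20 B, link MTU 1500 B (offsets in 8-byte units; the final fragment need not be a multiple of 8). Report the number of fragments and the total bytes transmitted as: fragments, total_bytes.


Max data per non-final fragment = floor((MTU - header)/8)*8 = floor((1500 - 20)/8)*8 = floor(1480/8)*8 = 1480 B
Final fragment needs no 8-byte alignment: it can carry up to MTU - header = 1480 B
Non-final fragments needed = ceil((payload - 1480) / 1480) = ceil(455/1480) = ceil(0.3074) = 1
Number of fragments = 1 + 1 = 2
Fragment sizes (data): 1 * 1480 B + 455 B (last, 455 <= 1480 OK)
Total bytes sent = payload + n_frags * header = 1935 + 2*20 = 1935 + 40 = 1975 B

2, 1975


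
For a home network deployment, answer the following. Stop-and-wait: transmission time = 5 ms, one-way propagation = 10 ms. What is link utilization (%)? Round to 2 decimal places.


Given: Ttrans = 5 ms, Tprop = 10 ms
RTT = 2 * Tprop = 2 * 10 = 20 ms
U = Ttrans / (Ttrans + RTT)
U = 5 / (5 + 20)
U = 5 / 25 = 0.2
U% = 20.00%

20.00


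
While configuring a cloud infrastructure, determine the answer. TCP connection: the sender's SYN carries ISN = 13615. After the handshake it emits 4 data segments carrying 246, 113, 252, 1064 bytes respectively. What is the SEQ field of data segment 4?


The SYN occupies sequence number ISN = 13615, so the first data byte is ISN + 1 = 13616.
SEQ of data segment i = (ISN + 1) + sum of payload sizes of segments 1..i-1.
Segment 1: SEQ = 13616, payload = 246 bytes
Segment 2: SEQ = 13862, payload = 113 bytes
Segment 3: SEQ = 13975, payload = 252 bytes
Segment 4: SEQ = 14227, payload = 1064 bytes
SEQ of segment 4 = 13616 + 246 + 113 + 252 = 14227

14227


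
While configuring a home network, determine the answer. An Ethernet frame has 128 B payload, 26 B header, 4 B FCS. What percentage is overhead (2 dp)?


Given: payload = 128 B, header = 26 B, trailer = 4 B
Overhead bytes = header + trailer = 26 + 4 = 30
Total frame = payload + overhead = 128 + 30 = 158
Overhead % = 30 / 158 * 100 = 18.9873% -> 18.99% (2 dp)

18.99


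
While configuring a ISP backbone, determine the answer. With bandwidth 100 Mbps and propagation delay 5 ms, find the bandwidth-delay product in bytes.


Given: bandwidth = 100 Mbps, delay = 5 ms
BDP in bits = 100 * 10^6 * 5 / 1000
BDP in bits = 500000
BDP in bytes = 500000 / 8 = 62500

62500


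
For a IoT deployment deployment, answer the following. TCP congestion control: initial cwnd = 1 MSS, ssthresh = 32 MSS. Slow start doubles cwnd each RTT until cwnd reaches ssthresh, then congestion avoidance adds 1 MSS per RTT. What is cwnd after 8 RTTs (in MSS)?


RTT 0: cwnd = 1 MSS (initial)
RTT 1: cwnd = 2 MSS (slow start, doubled)
RTT 2: cwnd = 4 MSS (slow start, doubled)
RTT 3: cwnd = 8 MSS (slow start, doubled)
RTT 4: cwnd = 16 MSS (slow start, doubled)
RTT 5: cwnd = 32 MSS (slow start, doubled)
RTT 6: cwnd = 33 MSS (congestion avoidance, +1)
RTT 7: cwnd = 34 MSS (congestion avoidance, +1)
RTT 8: cwnd = 35 MSS (congestion avoidance, +1)

35


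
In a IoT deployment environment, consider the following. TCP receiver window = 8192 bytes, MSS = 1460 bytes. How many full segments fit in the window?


Given: RWND = 8192 bytes, MSS = 1460 bytes
Full segments = floor(RWND / MSS)
Full segments = floor(8192 / 1460)
Full segments = floor(5.611) = 5

5


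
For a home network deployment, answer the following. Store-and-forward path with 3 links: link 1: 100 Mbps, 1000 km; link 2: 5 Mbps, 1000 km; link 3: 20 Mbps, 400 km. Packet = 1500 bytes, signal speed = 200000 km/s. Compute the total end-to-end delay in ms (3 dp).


Packet = 1500 bytes = 12000 bits. Store-and-forward: sum (t_trans + t_prop) per link.
Link 1: t_trans = 12000/(100*10^6) s = 0.1200 ms; t_prop = 1000/200000 s = 5.0000 ms; subtotal = 5.1200 ms
Link 2: t_trans = 12000/(5*10^6) s = 2.4000 ms; t_prop = 1000/200000 s = 5.0000 ms; subtotal = 7.4000 ms
Link 3: t_trans = 12000/(20*10^6) s = 0.6000 ms; t_prop = 400/200000 s = 2.0000 ms; subtotal = 2.6000 ms
End-to-end = 5.1200 + 7.4000 + 2.6000 = 15.1200 ms -> 15.120 ms (3 dp)

15.120


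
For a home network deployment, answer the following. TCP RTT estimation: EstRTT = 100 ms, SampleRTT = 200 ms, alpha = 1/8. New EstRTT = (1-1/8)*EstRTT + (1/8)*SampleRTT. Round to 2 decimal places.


Given: EstRTT = 100 ms, SampleRTT = 200 ms, alpha = 1/8
New EstRTT = (1 - alpha) * EstRTT + alpha * SampleRTT
(7/8) * 100 = 87.5
(1/8) * 200 = 25
New EstRTT = 87.5 + 25 = 112.5 ms -> 112.50 ms (2 dp)

112.50


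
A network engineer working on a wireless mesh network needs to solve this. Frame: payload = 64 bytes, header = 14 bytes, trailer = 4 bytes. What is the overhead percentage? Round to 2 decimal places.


Given: payload = 64 B, header = 14 B, trailer = 4 B
Overhead bytes = header + trailer = 14 + 4 = 18
Total frame = payload + overhead = 64 + 18 = 82
Overhead % = 18 / 82 * 100 = 21.9512% -> 21.95% (2 dp)

21.95


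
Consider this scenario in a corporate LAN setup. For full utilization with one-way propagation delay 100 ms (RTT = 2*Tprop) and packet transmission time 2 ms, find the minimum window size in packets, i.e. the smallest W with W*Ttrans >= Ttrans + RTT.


Given: Ttrans = 2 ms, RTT = 200 ms (= 2 * Tprop, Tprop = 100 ms)
Time until first ACK returns = Ttrans + RTT = 2 + 200 = 202 ms
Need W * Ttrans >= Ttrans + RTT  ->  W >= (Ttrans + RTT) / Ttrans
(Ttrans + RTT) / Ttrans = 202 / 2 = 101
W_min = ceil(101) = 101

101


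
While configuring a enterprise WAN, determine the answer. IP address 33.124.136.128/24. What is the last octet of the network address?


Given: IP = 33.124.136.128, prefix = /24
Subnet mask = 255.255.255.0
Last octet of IP: 128
Last octet of mask: 0
Network last octet = 128 AND 0 = 0

0


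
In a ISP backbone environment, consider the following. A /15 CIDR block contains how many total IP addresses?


Given: CIDR prefix /15
Host bits = 32 - 15 = 17
Total addresses = 2^17 = 131072

131072


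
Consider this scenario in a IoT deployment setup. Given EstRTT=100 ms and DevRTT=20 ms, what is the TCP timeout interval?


Given: EstRTT = 100 ms, DevRTT = 20 ms
Timeout = EstRTT + 4 * DevRTT
4 * DevRTT = 4 * 20 = 80
Timeout = 100 + 80 = 180 ms

180


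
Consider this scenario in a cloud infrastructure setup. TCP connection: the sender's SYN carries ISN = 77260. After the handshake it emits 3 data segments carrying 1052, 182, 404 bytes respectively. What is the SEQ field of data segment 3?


The SYN occupies sequence number ISN = 77260, so the first data byte is ISN + 1 = 77261.
SEQ of data segment i = (ISN + 1) + sum of payload sizes of segments 1..i-1.
Segment 1: SEQ = 77261, payload = 1052 bytes
Segment 2: SEQ = 78313, payload = 182 bytes
Segment 3: SEQ = 78495, payload = 404 bytes
SEQ of segment 3 = 77261 + 1052 + 182 = 78495

78495


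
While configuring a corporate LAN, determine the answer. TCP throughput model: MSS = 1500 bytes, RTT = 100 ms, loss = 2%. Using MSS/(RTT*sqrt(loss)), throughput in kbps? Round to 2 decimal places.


Given: MSS = 1500 bytes, RTT = 100 ms, loss = 2%
RTT in seconds = 100 / 1000 = 0.1
Loss rate = 2% = 0.02
sqrt(loss) = sqrt(0.02) = 0.141421356237
Throughput (bytes/s) = 1500 / (0.1 * 0.141421356237) = 106066.0172
Throughput (kbps) = 106066.0172 * 8 / 1000 = 848.528137 -> 848.53 kbps (2 dp)

848.53


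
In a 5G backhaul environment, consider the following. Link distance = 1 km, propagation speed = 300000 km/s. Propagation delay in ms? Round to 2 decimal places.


Given: distance = 1 km, speed = 300000 km/s
Delay = distance / speed = 1 / 300000 seconds
Delay in ms = 1 * 1000 / 300000
Delay = 0.0033 ms
Rounded to 2 dp = 0.00 ms

0.00


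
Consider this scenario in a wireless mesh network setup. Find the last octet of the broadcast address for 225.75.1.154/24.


Given: IP = 225.75.1.154, prefix = /24
Host bits = 32 - 24 = 8
Network last octet = 154 AND mask = 0
Host part size = 2^8 - 1 = 255
Broadcast last octet = 0 OR 255 = 255

255


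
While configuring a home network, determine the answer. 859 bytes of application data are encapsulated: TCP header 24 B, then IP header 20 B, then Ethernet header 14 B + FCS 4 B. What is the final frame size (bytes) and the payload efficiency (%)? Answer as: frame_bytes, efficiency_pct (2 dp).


TCP segment = 859 + 24 = 883 B
IP packet = 883 + 20 = 903 B
Ethernet frame = 903 + 14 + 4 = 921 B
Efficiency = app / frame = 859 / 921 = 0.932682 = 93.2682% -> 93.27% (2 dp)

921, 93.27


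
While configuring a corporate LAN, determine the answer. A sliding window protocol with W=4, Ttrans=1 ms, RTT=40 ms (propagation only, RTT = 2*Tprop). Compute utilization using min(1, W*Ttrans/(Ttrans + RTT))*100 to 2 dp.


Given: W = 4, Ttrans = 1 ms, RTT = 40 ms (= 2 * Tprop, Tprop = 20 ms)
Cycle time = Ttrans + RTT = 1 + 40 = 41 ms (first packet sent until its ACK returns)
W * Ttrans = 4 * 1 = 4 ms of sending per cycle
W * Ttrans / (Ttrans + RTT) = 4 / 41 = 0.097561
U = min(1, 0.097561) = 0.097561
U% = 9.76%

9.76


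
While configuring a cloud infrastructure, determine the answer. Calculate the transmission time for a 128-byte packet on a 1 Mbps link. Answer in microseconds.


Given: packet = 128 bytes, bandwidth = 1 Mbps
Packet in bits = 128 * 8 = 1024 bits
Bandwidth = 1 * 10^6 = 1000000 bps
Time = 1024 / 1000000 seconds
Time in us = 1024 * 10^6 / 1000000 = 1024

1024


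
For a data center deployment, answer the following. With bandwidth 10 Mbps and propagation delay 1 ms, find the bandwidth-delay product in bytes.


Given: bandwidth = 10 Mbps, delay = 1 ms
BDP in bits = 10 * 10^6 * 1 / 1000
BDP in bits = 10000
BDP in bytes = 10000 / 8 = 1250

1250


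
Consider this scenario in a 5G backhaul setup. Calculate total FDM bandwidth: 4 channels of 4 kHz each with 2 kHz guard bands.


Given: 4 channels, 4 kHz each, guard = 2 kHz
Channel bandwidth = 4 * 4 = 16 kHz
Guard bands = 3 gaps * 2 kHz = 6 kHz
Total = 16 + 6 = 22 kHz

22


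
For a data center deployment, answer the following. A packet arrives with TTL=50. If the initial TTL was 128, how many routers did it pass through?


Given: initial TTL = 128, received TTL = 50
Hops = initial TTL - received TTL
Hops = 128 - 50 = 78

78


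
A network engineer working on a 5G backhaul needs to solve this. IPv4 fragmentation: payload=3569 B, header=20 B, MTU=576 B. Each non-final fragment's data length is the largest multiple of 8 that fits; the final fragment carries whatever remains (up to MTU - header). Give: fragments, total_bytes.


Max data per non-final fragment = floor((MTU - header)/8)*8 = floor((576 - 20)/8)*8 = floor(556/8)*8 = 552 B
Final fragment needs no 8-byte alignment: it can carry up to MTU - header = 556 B
Non-final fragments needed = ceil((payload - 556) / 552) = ceil(3013/552) = ceil(5.4583) = 6
Number of fragments = 6 + 1 = 7
Fragment sizes (data): 6 * 552 B + 257 B (last, 257 <= 556 OK)
Total bytes sent = payload + n_frags * header = 3569 + 7*20 = 3569 + 140 = 3709 B

7, 3709


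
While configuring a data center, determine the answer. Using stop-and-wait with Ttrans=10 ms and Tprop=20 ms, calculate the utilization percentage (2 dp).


Given: Ttrans = 10 ms, Tprop = 20 ms
RTT = 2 * Tprop = 2 * 20 = 40 ms
U = Ttrans / (Ttrans + RTT)
U = 10 / (10 + 40)
U = 10 / 50 = 0.2
U% = 20.00%

20.00


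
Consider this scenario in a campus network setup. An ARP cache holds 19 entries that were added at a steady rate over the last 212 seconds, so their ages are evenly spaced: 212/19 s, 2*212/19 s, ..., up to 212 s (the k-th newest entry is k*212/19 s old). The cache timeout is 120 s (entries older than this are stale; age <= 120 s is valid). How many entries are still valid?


Ages are k * 212/19 s for k = 1..19 (spacing = 11.1579 s).
Entry k is valid iff k * 212/19 <= 120 iff k <= 19 * 120 / 212 = 10.7547
n_valid = floor(10.7547) = 10
(n_stale = 19 - 10 = 9)

10


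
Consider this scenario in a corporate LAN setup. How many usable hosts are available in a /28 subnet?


Given: subnet mask /28
Host bits = 32 - 28 = 4
Total addresses = 2^4 = 16
Usable hosts = 16 - 2 (network + broadcast) = 14

14


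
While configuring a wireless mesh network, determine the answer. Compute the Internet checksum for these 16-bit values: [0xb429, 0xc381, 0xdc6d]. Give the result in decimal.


Given words: [0xb429, 0xc381, 0xdc6d]
Step 1: Sum all words
Raw sum = 46121 + 50049 + 56429 = 152599
Step 2: Fold carry: (21527 + 2) = 21529
One's complement = ~21529 & 0xFFFF = 44006

44006


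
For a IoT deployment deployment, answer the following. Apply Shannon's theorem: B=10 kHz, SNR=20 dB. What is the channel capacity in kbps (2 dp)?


Given: B = 10 kHz, SNR = 20 dB
SNR linear = 10^(20/10) = 100
1 + SNR = 101
log2(101) = 6.6582114828
C = 10 * 1000 * 6.6582114828 = 66582.1148 bps
C = 66.582115 kbps -> 66.58 kbps (2 dp)

66.58


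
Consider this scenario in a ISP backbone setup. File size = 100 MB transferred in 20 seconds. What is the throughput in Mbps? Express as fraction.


Given: file = 100 MB, time = 20 s
File in Mb = 100 * 8 = 800 Mb
Throughput = 800 / 20 Mbps
Throughput = 40 Mbps

40


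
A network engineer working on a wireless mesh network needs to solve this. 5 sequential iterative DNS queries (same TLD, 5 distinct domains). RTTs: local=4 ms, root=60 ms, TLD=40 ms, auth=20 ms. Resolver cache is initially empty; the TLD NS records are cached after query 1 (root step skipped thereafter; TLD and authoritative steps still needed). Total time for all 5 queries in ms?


Lookup 1 (cold cache): local + root + TLD + auth = 4 + 60 + 40 + 20 = 124 ms
Lookups 2..5 (TLD NS cached -> skip root; new domain -> still ask TLD and auth): local + TLD + auth = 4 + 40 + 20 = 64 ms each
Remaining 4 lookups: 4 * 64 = 256 ms
Total = 124 + 256 = 380 ms

380


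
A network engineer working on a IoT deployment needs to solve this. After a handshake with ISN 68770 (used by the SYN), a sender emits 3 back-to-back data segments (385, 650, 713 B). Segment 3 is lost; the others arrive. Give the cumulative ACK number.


SYN uses sequence number 68770; first data byte = ISN + 1 = 68771.
Segment 1: SEQ = 68771, len = 385 B, covers [68771, 69155]
Segment 2: SEQ = 69156, len = 650 B, covers [69156, 69805]
Segment 3: SEQ = 69806, len = 713 B, covers [69806, 70518] [LOST]
In-order data received: bytes [68771, 69805] (segments 1..2).
Segment 3 missing -> gap begins at byte 69806.
Cumulative ACK = next expected in-order byte = 68771 + 385 + 650 = 69806

69806


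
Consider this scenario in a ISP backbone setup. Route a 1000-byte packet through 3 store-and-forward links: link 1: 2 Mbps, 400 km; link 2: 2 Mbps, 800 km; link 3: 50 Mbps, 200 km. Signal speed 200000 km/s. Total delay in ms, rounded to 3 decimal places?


Packet = 1000 bytes = 8000 bits. Store-and-forward: sum (t_trans + t_prop) per link.
Link 1: t_trans = 8000/(2*10^6) s = 4.0000 ms; t_prop = 400/200000 s = 2.0000 ms; subtotal = 6.0000 ms
Link 2: t_trans = 8000/(2*10^6) s = 4.0000 ms; t_prop = 800/200000 s = 4.0000 ms; subtotal = 8.0000 ms
Link 3: t_trans = 8000/(50*10^6) s = 0.1600 ms; t_prop = 200/200000 s = 1.0000 ms; subtotal = 1.1600 ms
End-to-end = 6.0000 + 8.0000 + 1.1600 = 15.1600 ms -> 15.160 ms (3 dp)

15.160


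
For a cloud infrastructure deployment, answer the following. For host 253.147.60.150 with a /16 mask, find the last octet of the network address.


Given: IP = 253.147.60.150, prefix = /16
Subnet mask = 255.255.0.0
Last octet of IP: 150
Last octet of mask: 0
Network last octet = 150 AND 0 = 0

0


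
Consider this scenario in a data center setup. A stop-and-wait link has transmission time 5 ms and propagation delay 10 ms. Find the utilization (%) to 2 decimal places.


Given: Ttrans = 5 ms, Tprop = 10 ms
RTT = 2 * Tprop = 2 * 10 = 20 ms
U = Ttrans / (Ttrans + RTT)
U = 5 / (5 + 20)
U = 5 / 25 = 0.2
U% = 20.00%

20.00


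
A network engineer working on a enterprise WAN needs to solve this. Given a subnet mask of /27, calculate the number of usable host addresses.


Given: subnet mask /27
Host bits = 32 - 27 = 5
Total addresses = 2^5 = 32
Usable hosts = 32 - 2 (network + broadcast) = 30

30


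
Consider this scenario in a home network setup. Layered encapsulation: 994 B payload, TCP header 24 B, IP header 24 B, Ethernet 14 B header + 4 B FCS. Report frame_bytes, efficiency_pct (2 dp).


TCP segment = 994 + 24 = 1018 B
IP packet = 1018 + 24 = 1042 B
Ethernet frame = 1042 + 14 + 4 = 1060 B
Efficiency = app / frame = 994 / 1060 = 0.937736 = 93.7736% -> 93.77% (2 dp)

1060, 93.77


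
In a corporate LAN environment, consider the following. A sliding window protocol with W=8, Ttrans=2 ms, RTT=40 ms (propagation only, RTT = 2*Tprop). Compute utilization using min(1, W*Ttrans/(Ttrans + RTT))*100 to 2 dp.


Given: W = 8, Ttrans = 2 ms, RTT = 40 ms (= 2 * Tprop, Tprop = 20 ms)
Cycle time = Ttrans + RTT = 2 + 40 = 42 ms (first packet sent until its ACK returns)
W * Ttrans = 8 * 2 = 16 ms of sending per cycle
W * Ttrans / (Ttrans + RTT) = 16 / 42 = 0.380952
U = min(1, 0.380952) = 0.380952
U% = 38.10%

38.10


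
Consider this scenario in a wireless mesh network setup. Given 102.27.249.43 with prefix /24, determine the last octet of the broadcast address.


Given: IP = 102.27.249.43, prefix = /24
Host bits = 32 - 24 = 8
Network last octet = 43 AND mask = 0
Host part size = 2^8 - 1 = 255
Broadcast last octet = 0 OR 255 = 255

255


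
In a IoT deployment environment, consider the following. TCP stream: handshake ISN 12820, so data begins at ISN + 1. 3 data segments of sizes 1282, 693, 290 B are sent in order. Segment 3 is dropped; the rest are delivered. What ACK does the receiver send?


SYN uses sequence number 12820; first data byte = ISN + 1 = 12821.
Segment 1: SEQ = 12821, len = 1282 B, covers [12821, 14102]
Segment 2: SEQ = 14103, len = 693 B, covers [14103, 14795]
Segment 3: SEQ = 14796, len = 290 B, covers [14796, 15085] [LOST]
In-order data received: bytes [12821, 14795] (segments 1..2).
Segment 3 missing -> gap begins at byte 14796.
Cumulative ACK = next expected in-order byte = 12821 + 1282 + 693 = 14796

14796


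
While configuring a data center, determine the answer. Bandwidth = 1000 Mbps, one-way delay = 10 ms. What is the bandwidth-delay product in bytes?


Given: bandwidth = 1000 Mbps, delay = 10 ms
BDP in bits = 1000 * 10^6 * 10 / 1000
BDP in bits = 10000000
BDP in bytes = 10000000 / 8 = 1250000

1250000


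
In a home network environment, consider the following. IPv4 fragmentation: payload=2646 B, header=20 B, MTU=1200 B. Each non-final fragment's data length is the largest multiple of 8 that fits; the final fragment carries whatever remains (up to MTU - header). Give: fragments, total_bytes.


Max data per non-final fragment = floor((MTU - header)/8)*8 = floor((1200 - 20)/8)*8 = floor(1180/8)*8 = 1176 B
Final fragment needs no 8-byte alignment: it can carry up to MTU - header = 1180 B
Non-final fragments needed = ceil((payload - 1180) / 1176) = ceil(1466/1176) = ceil(1.2466) = 2
Number of fragments = 2 + 1 = 3
Fragment sizes (data): 2 * 1176 B + 294 B (last, 294 <= 1180 OK)
Total bytes sent = payload + n_frags * header = 2646 + 3*20 = 2646 + 60 = 2706 B

3, 2706


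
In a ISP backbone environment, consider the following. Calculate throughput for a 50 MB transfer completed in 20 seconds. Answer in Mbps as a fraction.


Given: file = 50 MB, time = 20 s
File in Mb = 50 * 8 = 400 Mb
Throughput = 400 / 20 Mbps
Throughput = 20 Mbps

20


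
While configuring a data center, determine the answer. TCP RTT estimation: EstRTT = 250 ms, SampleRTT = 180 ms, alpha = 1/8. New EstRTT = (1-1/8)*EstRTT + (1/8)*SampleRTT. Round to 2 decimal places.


Given: EstRTT = 250 ms, SampleRTT = 180 ms, alpha = 1/8
New EstRTT = (1 - alpha) * EstRTT + alpha * SampleRTT
(7/8) * 250 = 218.75
(1/8) * 180 = 22.5
New EstRTT = 218.75 + 22.5 = 241.25 ms -> 241.25 ms (2 dp)

241.25


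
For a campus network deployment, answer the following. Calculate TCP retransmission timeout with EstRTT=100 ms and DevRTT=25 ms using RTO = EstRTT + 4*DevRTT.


Given: EstRTT = 100 ms, DevRTT = 25 ms
Timeout = EstRTT + 4 * DevRTT
4 * DevRTT = 4 * 25 = 100
Timeout = 100 + 100 = 200 ms

200


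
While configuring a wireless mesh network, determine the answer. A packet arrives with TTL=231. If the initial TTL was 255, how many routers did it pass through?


Given: initial TTL = 255, received TTL = 231
Hops = initial TTL - received TTL
Hops = 255 - 231 = 24

24


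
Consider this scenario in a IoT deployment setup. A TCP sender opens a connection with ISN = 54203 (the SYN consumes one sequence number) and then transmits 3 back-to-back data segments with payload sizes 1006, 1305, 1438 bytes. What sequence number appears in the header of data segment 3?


The SYN occupies sequence number ISN = 54203, so the first data byte is ISN + 1 = 54204.
SEQ of data segment i = (ISN + 1) + sum of payload sizes of segments 1..i-1.
Segment 1: SEQ = 54204, payload = 1006 bytes
Segment 2: SEQ = 55210, payload = 1305 bytes
Segment 3: SEQ = 56515, payload = 1438 bytes
SEQ of segment 3 = 54204 + 1006 + 1305 = 56515

56515


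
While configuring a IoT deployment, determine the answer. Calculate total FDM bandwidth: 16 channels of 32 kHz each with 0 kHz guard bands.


Given: 16 channels, 32 kHz each, guard = 0 kHz
Channel bandwidth = 16 * 32 = 512 kHz
Guard bands = 15 gaps * 0 kHz = 0 kHz
Total = 512 + 0 = 512 kHz

512


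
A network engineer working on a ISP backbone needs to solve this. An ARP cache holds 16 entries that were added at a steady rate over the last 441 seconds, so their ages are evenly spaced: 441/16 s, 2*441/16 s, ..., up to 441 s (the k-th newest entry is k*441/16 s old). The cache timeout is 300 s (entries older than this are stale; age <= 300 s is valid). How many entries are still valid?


Ages are k * 441/16 s for k = 1..16 (spacing = 27.5625 s).
Entry k is valid iff k * 441/16 <= 300 iff k <= 16 * 300 / 441 = 10.8844
n_valid = floor(10.8844) = 10
(n_stale = 16 - 10 = 6)

10


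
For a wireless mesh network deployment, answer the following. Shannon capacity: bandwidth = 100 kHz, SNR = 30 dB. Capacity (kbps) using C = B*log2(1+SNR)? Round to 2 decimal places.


Given: B = 100 kHz, SNR = 30 dB
SNR linear = 10^(30/10) = 1000
1 + SNR = 1001
log2(1001) = 9.9672262588
C = 100 * 1000 * 9.9672262588 = 996722.6259 bps
C = 996.722626 kbps -> 996.72 kbps (2 dp)

996.72


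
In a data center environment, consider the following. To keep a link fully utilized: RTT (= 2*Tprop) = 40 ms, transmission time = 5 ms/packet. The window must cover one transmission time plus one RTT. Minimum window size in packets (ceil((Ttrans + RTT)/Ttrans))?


Given: Ttrans = 5 ms, RTT = 40 ms (= 2 * Tprop, Tprop = 20 ms)
Time until first ACK returns = Ttrans + RTT = 5 + 40 = 45 ms
Need W * Ttrans >= Ttrans + RTT  ->  W >= (Ttrans + RTT) / Ttrans
(Ttrans + RTT) / Ttrans = 45 / 5 = 9
W_min = ceil(9) = 9

9


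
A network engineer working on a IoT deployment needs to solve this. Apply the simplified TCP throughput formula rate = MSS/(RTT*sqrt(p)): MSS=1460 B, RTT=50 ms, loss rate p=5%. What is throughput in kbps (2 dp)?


Given: MSS = 1460 bytes, RTT = 50 ms, loss = 5%
RTT in seconds = 50 / 1000 = 0.05
Loss rate = 5% = 0.05
sqrt(loss) = sqrt(0.05) = 0.223606797750
Throughput (bytes/s) = 1460 / (0.05 * 0.223606797750) = 130586.3699
Throughput (kbps) = 130586.3699 * 8 / 1000 = 1044.690959 -> 1044.69 kbps (2 dp)

1044.69


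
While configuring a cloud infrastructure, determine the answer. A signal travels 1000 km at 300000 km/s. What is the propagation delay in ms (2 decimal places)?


Given: distance = 1000 km, speed = 300000 km/s
Delay = distance / speed = 1000 / 300000 seconds
Delay in ms = 1000 * 1000 / 300000
Delay = 3.3333 ms
Rounded to 2 dp = 3.33 ms

3.33


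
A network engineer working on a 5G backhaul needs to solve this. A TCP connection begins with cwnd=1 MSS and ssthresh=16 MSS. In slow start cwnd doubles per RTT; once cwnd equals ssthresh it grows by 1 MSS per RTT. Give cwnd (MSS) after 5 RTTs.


RTT 0: cwnd = 1 MSS (initial)
RTT 1: cwnd = 2 MSS (slow start, doubled)
RTT 2: cwnd = 4 MSS (slow start, doubled)
RTT 3: cwnd = 8 MSS (slow start, doubled)
RTT 4: cwnd = 16 MSS (slow start, doubled)
RTT 5: cwnd = 17 MSS (congestion avoidance, +1)

17


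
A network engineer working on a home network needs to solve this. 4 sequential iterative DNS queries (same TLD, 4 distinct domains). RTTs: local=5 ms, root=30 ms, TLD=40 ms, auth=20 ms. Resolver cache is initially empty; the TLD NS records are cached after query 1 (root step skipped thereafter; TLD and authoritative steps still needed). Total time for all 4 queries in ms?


Lookup 1 (cold cache): local + root + TLD + auth = 5 + 30 + 40 + 20 = 95 ms
Lookups 2..4 (TLD NS cached -> skip root; new domain -> still ask TLD and auth): local + TLD + auth = 5 + 40 + 20 = 65 ms each
Remaining 3 lookups: 3 * 65 = 195 ms
Total = 95 + 195 = 290 ms

290


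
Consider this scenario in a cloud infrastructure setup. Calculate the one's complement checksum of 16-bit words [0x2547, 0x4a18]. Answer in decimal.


Given words: [0x2547, 0x4a18]
Step 1: Sum all words
Raw sum = 9543 + 18968 = 28511
One's complement = ~28511 & 0xFFFF = 37024

37024


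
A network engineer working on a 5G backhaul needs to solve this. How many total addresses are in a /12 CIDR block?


Given: CIDR prefix /12
Host bits = 32 - 12 = 20
Total addresses = 2^20 = 1048576

1048576


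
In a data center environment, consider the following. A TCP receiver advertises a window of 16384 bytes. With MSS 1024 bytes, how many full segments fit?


Given: RWND = 16384 bytes, MSS = 1024 bytes
Full segments = floor(RWND / MSS)
Full segments = floor(16384 / 1024)
Full segments = floor(16.0) = 16

16


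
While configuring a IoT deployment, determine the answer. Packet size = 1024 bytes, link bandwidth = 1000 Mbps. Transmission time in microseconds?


Given: packet = 1024 bytes, bandwidth = 1000 Mbps
Packet in bits = 1024 * 8 = 8192 bits
Bandwidth = 1000 * 10^6 = 1000000000 bps
Time = 8192 / 1000000000 seconds
Time in us = 8192 * 10^6 / 1000000000 = 8.192

8.192


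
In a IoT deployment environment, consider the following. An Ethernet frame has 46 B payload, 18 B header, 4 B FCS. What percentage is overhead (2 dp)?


Given: payload = 46 B, header = 18 B, trailer = 4 B
Overhead bytes = header + trailer = 18 + 4 = 22
Total frame = payload + overhead = 46 + 22 = 68
Overhead % = 22 / 68 * 100 = 32.3529% -> 32.35% (2 dp)

32.35


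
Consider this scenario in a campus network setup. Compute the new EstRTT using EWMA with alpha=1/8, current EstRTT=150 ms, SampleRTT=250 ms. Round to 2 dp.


Given: EstRTT = 150 ms, SampleRTT = 250 ms, alpha = 1/8
New EstRTT = (1 - alpha) * EstRTT + alpha * SampleRTT
(7/8) * 150 = 131.25
(1/8) * 250 = 31.25
New EstRTT = 131.25 + 31.25 = 162.5 ms -> 162.50 ms (2 dp)

162.50


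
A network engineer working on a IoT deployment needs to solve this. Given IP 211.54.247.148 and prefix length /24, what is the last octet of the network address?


Given: IP = 211.54.247.148, prefix = /24
Subnet mask = 255.255.255.0
Last octet of IP: 148
Last octet of mask: 0
Network last octet = 148 AND 0 = 0

0


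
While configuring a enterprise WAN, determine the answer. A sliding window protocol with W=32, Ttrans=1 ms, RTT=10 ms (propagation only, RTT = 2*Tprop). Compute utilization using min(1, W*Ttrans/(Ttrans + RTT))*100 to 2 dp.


Given: W = 32, Ttrans = 1 ms, RTT = 10 ms (= 2 * Tprop, Tprop = 5 ms)
Cycle time = Ttrans + RTT = 1 + 10 = 11 ms (first packet sent until its ACK returns)
W * Ttrans = 32 * 1 = 32 ms of sending per cycle
W * Ttrans / (Ttrans + RTT) = 32 / 11 = 2.909091
U = min(1, 2.909091) = 1.000000
U% = 100.00%

100.00


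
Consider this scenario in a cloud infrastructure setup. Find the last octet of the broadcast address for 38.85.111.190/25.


Given: IP = 38.85.111.190, prefix = /25
Host bits = 32 - 25 = 7
Network last octet = 190 AND mask = 128
Host part size = 2^7 - 1 = 127
Broadcast last octet = 128 OR 127 = 255

255


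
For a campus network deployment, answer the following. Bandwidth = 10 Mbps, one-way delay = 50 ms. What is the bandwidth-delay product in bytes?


Given: bandwidth = 10 Mbps, delay = 50 ms
BDP in bits = 10 * 10^6 * 50 / 1000
BDP in bits = 500000
BDP in bytes = 500000 / 8 = 62500

62500


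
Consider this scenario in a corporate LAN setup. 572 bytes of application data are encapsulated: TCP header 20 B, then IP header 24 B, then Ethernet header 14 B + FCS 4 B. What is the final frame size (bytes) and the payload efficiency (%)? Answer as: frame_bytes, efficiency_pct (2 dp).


TCP segment = 572 + 20 = 592 B
IP packet = 592 + 24 = 616 B
Ethernet frame = 616 + 14 + 4 = 634 B
Efficiency = app / frame = 572 / 634 = 0.902208 = 90.2208% -> 90.22% (2 dp)

634, 90.22


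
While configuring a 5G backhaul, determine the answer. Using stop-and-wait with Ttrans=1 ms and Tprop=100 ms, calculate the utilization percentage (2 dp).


Given: Ttrans = 1 ms, Tprop = 100 ms
RTT = 2 * Tprop = 2 * 100 = 200 ms
U = Ttrans / (Ttrans + RTT)
U = 1 / (1 + 200)
U = 1 / 201 = 0.004975
U% = 0.50%

0.50


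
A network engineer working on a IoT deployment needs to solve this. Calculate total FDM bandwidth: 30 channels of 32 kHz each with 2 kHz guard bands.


Given: 30 channels, 32 kHz each, guard = 2 kHz
Channel bandwidth = 30 * 32 = 960 kHz
Guard bands = 29 gaps * 2 kHz = 58 kHz
Total = 960 + 58 = 1018 kHz

1018


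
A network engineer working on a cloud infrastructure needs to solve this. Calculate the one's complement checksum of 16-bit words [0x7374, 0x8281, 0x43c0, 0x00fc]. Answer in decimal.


Given words: [0x7374, 0x8281, 0x43c0, 0x00fc]
Step 1: Sum all words
Raw sum = 29556 + 33409 + 17344 + 252 = 80561
Step 2: Fold carry: (15025 + 1) = 15026
One's complement = ~15026 & 0xFFFF = 50509

50509


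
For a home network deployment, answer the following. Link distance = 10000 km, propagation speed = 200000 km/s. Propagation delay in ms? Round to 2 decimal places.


Given: distance = 10000 km, speed = 200000 km/s
Delay = distance / speed = 10000 / 200000 seconds
Delay in ms = 10000 * 1000 / 200000
Delay = 50.0000 ms
Rounded to 2 dp = 50.00 ms

50.00


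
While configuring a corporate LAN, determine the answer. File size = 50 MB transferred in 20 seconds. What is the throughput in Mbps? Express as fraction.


Given: file = 50 MB, time = 20 s
File in Mb = 50 * 8 = 400 Mb
Throughput = 400 / 20 Mbps
Throughput = 20 Mbps

20


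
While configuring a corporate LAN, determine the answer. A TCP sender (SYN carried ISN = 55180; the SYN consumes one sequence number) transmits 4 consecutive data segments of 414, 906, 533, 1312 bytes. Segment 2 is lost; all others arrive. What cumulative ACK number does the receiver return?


SYN uses sequence number 55180; first data byte = ISN + 1 = 55181.
Segment 1: SEQ = 55181, len = 414 B, covers [55181, 55594]
Segment 2: SEQ = 55595, len = 906 B, covers [55595, 56500] [LOST]
Segment 3: SEQ = 56501, len = 533 B, covers [56501, 57033]
Segment 4: SEQ = 57034, len = 1312 B, covers [57034, 58345]
In-order data received: bytes [55181, 55594] (segments 1..1).
Segment 2 missing -> gap begins at byte 55595; later segments buffered out of order.
Cumulative ACK = next expected in-order byte = 55181 + 414 = 55595

55595
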